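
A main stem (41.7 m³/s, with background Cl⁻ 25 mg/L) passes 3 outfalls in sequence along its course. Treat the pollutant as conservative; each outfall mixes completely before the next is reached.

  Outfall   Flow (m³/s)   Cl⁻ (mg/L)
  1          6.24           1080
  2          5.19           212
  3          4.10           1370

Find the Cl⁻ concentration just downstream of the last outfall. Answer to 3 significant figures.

253 mg/L

After outfall 1: Q = 41.70 + 6.240 = 47.94 m³/s; C = (41.70·25.00 + 6.240·1080)/47.94 = 162.3 mg/L.
After outfall 2: Q = 47.94 + 5.190 = 53.13 m³/s; C = (47.94·162.3 + 5.190·212.0)/53.13 = 167.2 mg/L.
After outfall 3: Q = 53.13 + 4.100 = 57.23 m³/s; C = (53.13·167.2 + 4.100·1370)/57.23 = 253.3 mg/L.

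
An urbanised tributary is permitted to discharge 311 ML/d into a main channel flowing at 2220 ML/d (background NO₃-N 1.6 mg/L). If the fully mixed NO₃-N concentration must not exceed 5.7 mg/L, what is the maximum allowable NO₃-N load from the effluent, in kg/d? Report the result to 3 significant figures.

Mass balance at the limit: 2220·1.600 + 311.0·Cₑ = 2531·5.7 → Cₑ = 34.97 mg/L.
311.0 ML/d = 3.600 m³/s. Load = 3.600 m³/s × 34.97 g/m³ × 86 400 s/d = 10870 kg/d.

10900 kg/d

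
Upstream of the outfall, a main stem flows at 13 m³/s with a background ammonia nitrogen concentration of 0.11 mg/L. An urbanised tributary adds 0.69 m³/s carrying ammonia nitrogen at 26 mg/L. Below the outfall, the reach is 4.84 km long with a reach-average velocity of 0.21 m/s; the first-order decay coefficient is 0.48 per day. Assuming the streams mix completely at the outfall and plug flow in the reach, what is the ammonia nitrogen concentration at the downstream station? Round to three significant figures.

Mixed concentration C = ΣQC/ΣQ = (13.00·0.1100 + 0.6900·26.00) / 13.69 = 19.37/13.69 = 1.415 mg/L.
Travel time t = 4.84·1000 / 0.21 = 23050 s = 6.402 h.
Decay over the reach: 1.415·exp(−kt) = 1.415·0.8798 = 1.245 mg/L.

1.24 mg/L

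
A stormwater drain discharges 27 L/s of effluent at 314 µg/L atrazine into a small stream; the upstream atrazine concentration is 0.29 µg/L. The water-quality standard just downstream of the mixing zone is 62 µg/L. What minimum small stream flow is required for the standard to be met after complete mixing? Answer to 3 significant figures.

Set C_mix = 62: (Q·0.2900 + 27.00·314.0) / (Q + 27.00) = 62
→ Q = 27.00·(314.0 − 62)/(62 − 0.2900) = 110.3 L/s.

110 L/s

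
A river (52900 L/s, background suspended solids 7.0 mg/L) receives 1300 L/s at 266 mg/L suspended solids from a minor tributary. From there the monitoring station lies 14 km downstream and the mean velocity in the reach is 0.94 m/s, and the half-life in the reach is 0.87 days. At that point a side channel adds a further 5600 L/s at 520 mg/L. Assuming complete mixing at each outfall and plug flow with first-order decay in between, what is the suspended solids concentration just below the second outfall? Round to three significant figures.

Mass balance: C = (52900·7.000 + 1300·266.0) / 54200 = 716100/54200 = 13.21 mg/L; combined flow 54200 L/s.
Travel time t = 14·1000 / 0.94 = 14890 s = 4.137 h.
Half-life 0.87 d → k = ln 2 / 0.87 = 0.7967 d⁻¹.
After decay, C = 13.21 × e^(−kt) = 13.21 × 0.8717 = 11.52 mg/L.
At the second outfall, C = (54200·11.52 + 5600·520.0) / (54200 + 5600) = 59.13 mg/L.

59.1 mg/L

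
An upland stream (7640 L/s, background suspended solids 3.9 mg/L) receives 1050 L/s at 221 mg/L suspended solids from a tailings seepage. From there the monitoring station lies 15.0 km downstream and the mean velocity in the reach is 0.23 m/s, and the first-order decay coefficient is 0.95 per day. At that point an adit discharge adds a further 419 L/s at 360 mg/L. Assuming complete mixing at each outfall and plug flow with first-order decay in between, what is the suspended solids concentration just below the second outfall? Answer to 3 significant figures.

After mixing, C = (7640·3.900 + 1050·221.0) / 8690 = 261800/8690 = 30.13 mg/L; combined flow 8690 L/s.
Travel time t = 15.0·1000 / 0.23 = 65220 s = 18.12 h.
Applying C = C₀e^(−kt): 30.13 × 0.4882 = 14.71 mg/L.
Second outfall: C = (8690·14.71 + 419.0·360.0)/9109 = 30.59 mg/L.

30.6 mg/L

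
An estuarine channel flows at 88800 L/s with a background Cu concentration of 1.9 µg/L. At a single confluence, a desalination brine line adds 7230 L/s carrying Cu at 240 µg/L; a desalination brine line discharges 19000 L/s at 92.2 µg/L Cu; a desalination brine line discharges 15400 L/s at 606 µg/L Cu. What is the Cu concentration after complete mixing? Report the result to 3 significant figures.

99.6 µg/L

Conservation of mass: C = (88800·1.900 + 7230·240.0 + 19000·92.20 + 15400·606.0) / 130400 = 12990000/130400 = 99.58 µg/L.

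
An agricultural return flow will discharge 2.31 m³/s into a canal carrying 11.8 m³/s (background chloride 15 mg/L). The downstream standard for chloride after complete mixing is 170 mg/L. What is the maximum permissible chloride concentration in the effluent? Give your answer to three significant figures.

962 mg/L

At the limit, (Qr·Cr + Qe·Cₑ)/(Qr + Qe) = 170:
Cₑ = (14.11·170 − 11.80·15.00) / 2.310 = 961.8 mg/L.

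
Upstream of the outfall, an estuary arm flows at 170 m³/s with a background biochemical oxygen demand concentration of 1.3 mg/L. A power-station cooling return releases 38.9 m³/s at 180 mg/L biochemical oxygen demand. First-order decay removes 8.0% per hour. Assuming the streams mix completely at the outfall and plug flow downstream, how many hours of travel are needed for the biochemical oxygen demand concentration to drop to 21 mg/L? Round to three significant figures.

Conservation of mass: C = (170.0·1.300 + 38.90·180.0) / 208.9 = 7223/208.9 = 34.58 mg/L.
8.0%/h lost → k = −ln(1 − 0.08) = 0.08338 h⁻¹.
34.58·exp(−k·t) = 21 → t = ln(34.58/21)/k = 21530 s = 5.980 h.

5.98 h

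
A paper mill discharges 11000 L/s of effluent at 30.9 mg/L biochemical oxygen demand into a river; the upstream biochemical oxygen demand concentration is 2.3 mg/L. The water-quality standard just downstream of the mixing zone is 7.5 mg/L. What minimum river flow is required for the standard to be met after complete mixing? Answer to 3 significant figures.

49500 L/s

Set C_mix = 7.5: (Q·2.300 + 11000·30.90) / (Q + 11000) = 7.5
→ Q = 11000·(30.90 − 7.5)/(7.5 − 2.300) = 49500 L/s.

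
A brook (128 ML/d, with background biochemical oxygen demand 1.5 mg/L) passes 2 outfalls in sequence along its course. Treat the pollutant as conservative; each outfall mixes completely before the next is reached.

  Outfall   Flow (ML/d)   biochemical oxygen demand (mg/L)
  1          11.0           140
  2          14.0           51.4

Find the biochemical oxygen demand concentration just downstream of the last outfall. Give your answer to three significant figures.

16.0 mg/L

Outfall 1: combined Q = 139.0 ML/d; C = (128.0·1.500 + 11.00·140.0)/139.0 = 12.46 mg/L.
Outfall 2: combined Q = 153.0 ML/d; C = (139.0·12.46 + 14.00·51.40)/153.0 = 16.02 mg/L.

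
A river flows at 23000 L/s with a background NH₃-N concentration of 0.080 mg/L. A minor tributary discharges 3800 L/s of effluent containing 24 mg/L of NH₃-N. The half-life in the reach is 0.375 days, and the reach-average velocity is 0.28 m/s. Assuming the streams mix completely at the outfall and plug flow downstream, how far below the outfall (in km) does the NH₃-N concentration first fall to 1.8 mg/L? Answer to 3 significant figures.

8.60 km

Mixed concentration C = ΣQC/ΣQ = (23000·0.08000 + 3800·24.00) / 26800 = 93040/26800 = 3.472 mg/L.
Half-life 0.375 d → k = ln 2 / 0.375 = 1.848 d⁻¹.
Set 3.472·exp(−k·t) = 1.8 → t = ln(3.472/1.8)/k = 30700 s = 8.529 h.
Distance = v·t = 0.28·30700 = 8597 m = 8.597 km.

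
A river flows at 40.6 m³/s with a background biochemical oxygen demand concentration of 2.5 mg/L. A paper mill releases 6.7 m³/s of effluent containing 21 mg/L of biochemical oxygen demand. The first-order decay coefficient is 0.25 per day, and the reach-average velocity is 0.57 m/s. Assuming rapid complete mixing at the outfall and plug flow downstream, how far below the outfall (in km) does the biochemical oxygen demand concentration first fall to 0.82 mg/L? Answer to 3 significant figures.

Conservation of mass: C = (40.60·2.500 + 6.700·21.00) / 47.30 = 242.2/47.30 = 5.121 mg/L.
Set 5.121·exp(−k·t) = 0.82 → t = ln(5.121/0.82)/k = 633000 s = 175.8 h.
Distance = v·t = 0.57·633000 = 360800 m = 360.8 km.

361 km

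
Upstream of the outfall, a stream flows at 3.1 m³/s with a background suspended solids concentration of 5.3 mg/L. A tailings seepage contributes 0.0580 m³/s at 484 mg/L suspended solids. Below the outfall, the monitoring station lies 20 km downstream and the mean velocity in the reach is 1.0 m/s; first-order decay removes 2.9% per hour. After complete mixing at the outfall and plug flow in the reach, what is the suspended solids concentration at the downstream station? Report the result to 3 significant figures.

After mixing, C = (3.100·5.300 + 0.05800·484.0) / 3.158 = 44.50/3.158 = 14.09 mg/L.
Travel time t = 20·1000 / 1.0 = 20000 s = 5.556 h.
2.9%/h lost → k = −ln(1 − 0.029) = 0.02943 h⁻¹.
After decay, C = 14.09 × e^(−kt) = 14.09 × 0.8492 = 11.97 mg/L.

12.0 mg/L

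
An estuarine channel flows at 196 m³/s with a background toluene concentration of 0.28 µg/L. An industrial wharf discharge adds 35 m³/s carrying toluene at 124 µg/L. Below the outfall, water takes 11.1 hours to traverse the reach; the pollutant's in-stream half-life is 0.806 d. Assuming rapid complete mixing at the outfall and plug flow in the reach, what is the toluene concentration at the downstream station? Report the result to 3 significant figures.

After mixing, C = (196.0·0.2800 + 35.00·124.0) / 231.0 = 4395/231.0 = 19.03 µg/L.
Half-life 0.806 d → k = ln 2 / 0.806 = 0.8600 d⁻¹.
Decay over the reach: 19.03·exp(−kt) = 19.03·0.6718 = 12.78 µg/L.

12.8 µg/L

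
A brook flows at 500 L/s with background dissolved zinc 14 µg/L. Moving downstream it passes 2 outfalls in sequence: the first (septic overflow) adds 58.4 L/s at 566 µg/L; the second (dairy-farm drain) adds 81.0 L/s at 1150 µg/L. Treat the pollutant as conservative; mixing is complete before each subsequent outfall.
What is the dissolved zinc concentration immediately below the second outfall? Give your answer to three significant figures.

Outfall 1: combined Q = 558.4 L/s; C = (500.0·14.00 + 58.40·566.0)/558.4 = 71.73 µg/L.
Outfall 2: combined Q = 639.4 L/s; C = (558.4·71.73 + 81.00·1150)/639.4 = 208.3 µg/L.

208 µg/L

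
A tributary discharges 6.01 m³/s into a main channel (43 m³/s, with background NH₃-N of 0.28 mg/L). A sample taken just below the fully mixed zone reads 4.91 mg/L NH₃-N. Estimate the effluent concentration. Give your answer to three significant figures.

Mass balance: 43.00·0.2800 + 6.010·Cₑ = 49.01·4.910
→ Cₑ = (49.01·4.910 − 43.00·0.2800) / 6.010 = 38.04 mg/L.

38.0 mg/L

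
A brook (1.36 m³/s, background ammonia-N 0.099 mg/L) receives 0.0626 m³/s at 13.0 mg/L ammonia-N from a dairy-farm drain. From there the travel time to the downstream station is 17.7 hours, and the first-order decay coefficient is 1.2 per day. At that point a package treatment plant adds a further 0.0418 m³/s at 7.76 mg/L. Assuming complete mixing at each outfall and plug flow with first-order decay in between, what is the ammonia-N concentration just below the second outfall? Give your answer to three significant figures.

0.489 mg/L

Flow-weighted average: C = (1.360·0.09900 + 0.06260·13.00) / 1.423 = 0.9484/1.423 = 0.6667 mg/L; combined flow 1.423 m³/s.
Applying C = C₀e^(−kt): 0.6667 × 0.4127 = 0.2752 mg/L.
At the second outfall, C = (1.423·0.2752 + 0.04180·7.760) / (1.423 + 0.04180) = 0.4888 mg/L.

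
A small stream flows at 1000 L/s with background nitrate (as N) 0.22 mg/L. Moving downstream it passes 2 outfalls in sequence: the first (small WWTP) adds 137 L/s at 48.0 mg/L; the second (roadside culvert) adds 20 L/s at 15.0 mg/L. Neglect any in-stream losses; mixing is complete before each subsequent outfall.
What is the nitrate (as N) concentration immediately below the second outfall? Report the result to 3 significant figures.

6.13 mg/L

Outfall 1: combined Q = 1137 L/s; C = (1000·0.2200 + 137.0·48.00)/1137 = 5.977 mg/L.
Outfall 2: combined Q = 1157 L/s; C = (1137·5.977 + 20.00·15.00)/1157 = 6.133 mg/L.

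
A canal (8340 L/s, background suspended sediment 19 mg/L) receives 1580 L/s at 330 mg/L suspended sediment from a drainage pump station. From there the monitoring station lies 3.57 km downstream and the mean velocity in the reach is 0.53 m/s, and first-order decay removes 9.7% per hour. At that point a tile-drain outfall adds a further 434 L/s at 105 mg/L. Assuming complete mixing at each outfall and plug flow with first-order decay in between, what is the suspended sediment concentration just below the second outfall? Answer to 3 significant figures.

After mixing, C = (8340·19.00 + 1580·330.0) / 9920 = 679900/9920 = 68.53 mg/L; combined flow 9920 L/s.
Travel time t = 3.57·1000 / 0.53 = 6736 s = 1.871 h.
9.7%/h lost → k = −ln(1 − 0.097) = 0.1020 h⁻¹.
Applying C = C₀e^(−kt): 68.53 × 0.8262 = 56.62 mg/L.
At the second outfall, C = (9920·56.62 + 434.0·105.0) / (9920 + 434.0) = 58.65 mg/L.

58.7 mg/L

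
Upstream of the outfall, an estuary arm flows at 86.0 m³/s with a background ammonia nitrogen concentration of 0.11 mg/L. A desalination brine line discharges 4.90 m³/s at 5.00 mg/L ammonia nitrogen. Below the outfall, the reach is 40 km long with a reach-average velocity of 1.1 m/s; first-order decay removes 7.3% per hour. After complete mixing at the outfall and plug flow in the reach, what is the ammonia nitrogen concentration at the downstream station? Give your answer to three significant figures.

0.174 mg/L

Conservation of mass: C = (86.00·0.1100 + 4.900·5.000) / 90.90 = 33.96/90.90 = 0.3736 mg/L.
Travel time t = 40·1000 / 1.1 = 36360 s = 10.10 h.
7.3%/h lost → k = −ln(1 − 0.073) = 0.07580 h⁻¹.
After decay, C = 0.3736 × e^(−kt) = 0.3736 × 0.4650 = 0.1737 mg/L.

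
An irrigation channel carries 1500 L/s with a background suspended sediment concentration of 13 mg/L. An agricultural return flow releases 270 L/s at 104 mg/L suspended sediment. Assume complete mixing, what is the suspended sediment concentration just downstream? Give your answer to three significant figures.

26.9 mg/L

After mixing, C = (1500·13.00 + 270.0·104.0) / 1770 = 47580/1770 = 26.88 mg/L.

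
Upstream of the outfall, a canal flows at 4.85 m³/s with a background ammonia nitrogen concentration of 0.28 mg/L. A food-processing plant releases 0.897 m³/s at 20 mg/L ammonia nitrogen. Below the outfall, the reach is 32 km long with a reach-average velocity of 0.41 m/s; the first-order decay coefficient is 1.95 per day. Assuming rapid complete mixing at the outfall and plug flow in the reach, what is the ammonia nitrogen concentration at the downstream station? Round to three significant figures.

Mixed concentration C = ΣQC/ΣQ = (4.850·0.2800 + 0.8970·20.00) / 5.747 = 19.30/5.747 = 3.358 mg/L.
Travel time t = 32·1000 / 0.41 = 78050 s = 21.68 h.
Decay over the reach: 3.358·exp(−kt) = 3.358·0.1718 = 0.5768 mg/L.

0.577 mg/L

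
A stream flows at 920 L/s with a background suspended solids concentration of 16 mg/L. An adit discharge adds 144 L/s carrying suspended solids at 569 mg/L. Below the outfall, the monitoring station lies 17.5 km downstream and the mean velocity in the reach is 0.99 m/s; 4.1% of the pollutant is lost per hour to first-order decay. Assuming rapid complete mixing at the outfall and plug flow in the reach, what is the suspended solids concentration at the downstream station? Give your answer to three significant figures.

Conservation of mass: C = (920.0·16.00 + 144.0·569.0) / 1064 = 96660/1064 = 90.84 mg/L.
Travel time t = 17.5·1000 / 0.99 = 17680 s = 4.910 h.
4.1%/h lost → k = −ln(1 − 0.041) = 0.04186 h⁻¹.
Decay over the reach: 90.84·exp(−kt) = 90.84·0.8142 = 73.96 mg/L.

74.0 mg/L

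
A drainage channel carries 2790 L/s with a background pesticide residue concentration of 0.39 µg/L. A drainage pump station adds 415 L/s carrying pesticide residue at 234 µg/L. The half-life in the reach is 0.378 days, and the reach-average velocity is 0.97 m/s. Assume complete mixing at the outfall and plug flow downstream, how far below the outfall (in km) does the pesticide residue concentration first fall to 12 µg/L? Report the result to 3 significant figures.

42.8 km

After mixing, C = (2790·0.3900 + 415.0·234.0) / 3205 = 98200/3205 = 30.64 µg/L.
Half-life 0.378 d → k = ln 2 / 0.378 = 1.834 d⁻¹.
Set 30.64·exp(−k·t) = 12 → t = ln(30.64/12)/k = 44170 s = 12.27 h.
Distance = v·t = 0.97·44170 = 42840 m = 42.84 km.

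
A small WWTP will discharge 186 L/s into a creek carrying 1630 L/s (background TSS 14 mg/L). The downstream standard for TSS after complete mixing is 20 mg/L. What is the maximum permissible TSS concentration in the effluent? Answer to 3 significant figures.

At the limit, (Qr·Cr + Qe·Cₑ)/(Qr + Qe) = 20:
Cₑ = (1816·20 − 1630·14.00) / 186.0 = 72.58 mg/L.

72.6 mg/L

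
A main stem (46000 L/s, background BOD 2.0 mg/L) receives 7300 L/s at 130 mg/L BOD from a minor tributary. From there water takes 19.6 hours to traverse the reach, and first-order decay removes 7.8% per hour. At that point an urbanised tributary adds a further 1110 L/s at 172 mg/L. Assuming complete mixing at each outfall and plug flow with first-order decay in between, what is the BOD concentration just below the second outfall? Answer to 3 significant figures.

7.40 mg/L

Mixed concentration C = ΣQC/ΣQ = (46000·2.000 + 7300·130.0) / 53300 = 1041000/53300 = 19.53 mg/L; combined flow 53300 L/s.
7.8%/h lost → k = −ln(1 − 0.078) = 0.08121 h⁻¹.
After decay, C = 19.53 × e^(−kt) = 19.53 × 0.2036 = 3.976 mg/L.
Second outfall: C = (53300·3.976 + 1110·172.0)/54410 = 7.404 mg/L.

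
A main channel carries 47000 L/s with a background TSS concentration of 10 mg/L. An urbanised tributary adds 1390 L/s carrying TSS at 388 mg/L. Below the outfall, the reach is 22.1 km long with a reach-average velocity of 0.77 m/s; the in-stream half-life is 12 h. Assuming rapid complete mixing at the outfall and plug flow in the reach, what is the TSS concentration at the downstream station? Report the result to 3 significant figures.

Flow-weighted average: C = (47000·10.00 + 1390·388.0) / 48390 = 1009000/48390 = 20.86 mg/L.
Travel time t = 22.1·1000 / 0.77 = 28700 s = 7.973 h.
Half-life 12 h → k = ln 2 / 12 = 0.05776 h⁻¹ = 1.386 d⁻¹.
Decay over the reach: 20.86·exp(−kt) = 20.86·0.6310 = 13.16 mg/L.

13.2 mg/L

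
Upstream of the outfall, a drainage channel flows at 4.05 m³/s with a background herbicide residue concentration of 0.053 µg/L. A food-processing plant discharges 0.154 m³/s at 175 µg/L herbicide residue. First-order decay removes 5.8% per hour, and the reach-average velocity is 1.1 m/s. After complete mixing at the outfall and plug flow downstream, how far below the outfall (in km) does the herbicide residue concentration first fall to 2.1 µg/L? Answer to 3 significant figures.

74.5 km

Conservation of mass: C = (4.050·0.05300 + 0.1540·175.0) / 4.204 = 27.16/4.204 = 6.462 µg/L.
5.8%/h lost → k = −ln(1 − 0.058) = 0.05975 h⁻¹.
Set 6.462·exp(−k·t) = 2.1 → t = ln(6.462/2.1)/k = 67720 s = 18.81 h.
Distance = v·t = 1.1·67720 = 74490 m = 74.49 km.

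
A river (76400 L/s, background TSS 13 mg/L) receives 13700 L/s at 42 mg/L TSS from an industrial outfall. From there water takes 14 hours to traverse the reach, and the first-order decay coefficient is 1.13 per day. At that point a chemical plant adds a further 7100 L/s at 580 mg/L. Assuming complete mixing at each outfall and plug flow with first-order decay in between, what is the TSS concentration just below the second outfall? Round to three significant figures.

Mass balance: C = (76400·13.00 + 13700·42.00) / 90100 = 1569000/90100 = 17.41 mg/L; combined flow 90100 L/s.
Decay over the reach: 17.41·exp(−kt) = 17.41·0.5173 = 9.006 mg/L.
At the second outfall, C = (90100·9.006 + 7100·580.0) / (90100 + 7100) = 50.71 mg/L.

50.7 mg/L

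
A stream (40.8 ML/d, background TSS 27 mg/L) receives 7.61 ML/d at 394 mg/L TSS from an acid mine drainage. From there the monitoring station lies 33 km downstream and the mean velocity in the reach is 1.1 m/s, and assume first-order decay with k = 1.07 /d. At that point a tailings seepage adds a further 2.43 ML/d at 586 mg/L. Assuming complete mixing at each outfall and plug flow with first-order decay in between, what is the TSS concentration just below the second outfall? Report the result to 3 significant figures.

83.6 mg/L

Conservation of mass: C = (40.80·27.00 + 7.610·394.0) / 48.41 = 4100/48.41 = 84.69 mg/L; combined flow 48.41 ML/d.
Travel time t = 33·1000 / 1.1 = 30000 s = 8.333 h.
Applying C = C₀e^(−kt): 84.69 × 0.6897 = 58.41 mg/L.
At the second outfall, C = (48.41·58.41 + 2.430·586.0) / (48.41 + 2.430) = 83.63 mg/L.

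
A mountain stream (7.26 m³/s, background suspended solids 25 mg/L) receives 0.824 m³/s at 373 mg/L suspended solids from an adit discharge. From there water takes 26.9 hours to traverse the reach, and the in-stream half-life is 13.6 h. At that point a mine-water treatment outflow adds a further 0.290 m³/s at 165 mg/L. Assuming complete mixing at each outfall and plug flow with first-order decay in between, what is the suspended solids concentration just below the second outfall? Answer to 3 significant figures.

Conservation of mass: C = (7.260·25.00 + 0.8240·373.0) / 8.084 = 488.9/8.084 = 60.47 mg/L; combined flow 8.084 m³/s.
Half-life 13.6 h → k = ln 2 / 13.6 = 0.05097 h⁻¹ = 1.223 d⁻¹.
First-order decay: C = 60.47·exp(−k·t) = 60.47·0.2539 = 15.35 mg/L.
At the second outfall, C = (8.084·15.35 + 0.2900·165.0) / (8.084 + 0.2900) = 20.53 mg/L.

20.5 mg/L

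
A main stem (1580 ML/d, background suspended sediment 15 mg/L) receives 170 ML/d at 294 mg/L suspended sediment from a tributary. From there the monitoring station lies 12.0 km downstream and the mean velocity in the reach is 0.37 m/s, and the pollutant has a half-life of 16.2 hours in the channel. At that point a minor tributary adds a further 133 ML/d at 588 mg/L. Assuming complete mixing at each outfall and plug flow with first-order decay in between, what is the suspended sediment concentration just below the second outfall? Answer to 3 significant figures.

Conservation of mass: C = (1580·15.00 + 170.0·294.0) / 1750 = 73680/1750 = 42.10 mg/L; combined flow 1750 ML/d.
Travel time t = 12.0·1000 / 0.37 = 32430 s = 9.009 h.
Half-life 16.2 h → k = ln 2 / 16.2 = 0.04279 h⁻¹ = 1.027 d⁻¹.
After decay, C = 42.10 × e^(−kt) = 42.10 × 0.6801 = 28.64 mg/L.
Second outfall: C = (1750·28.64 + 133.0·588.0)/1883 = 68.14 mg/L.

68.1 mg/L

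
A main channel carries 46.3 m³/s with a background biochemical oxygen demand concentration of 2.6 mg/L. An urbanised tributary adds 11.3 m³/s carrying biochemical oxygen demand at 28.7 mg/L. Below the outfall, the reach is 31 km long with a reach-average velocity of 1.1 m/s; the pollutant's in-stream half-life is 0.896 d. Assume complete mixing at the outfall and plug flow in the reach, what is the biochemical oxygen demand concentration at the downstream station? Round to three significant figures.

After mixing, C = (46.30·2.600 + 11.30·28.70) / 57.60 = 444.7/57.60 = 7.720 mg/L.
Travel time t = 31·1000 / 1.1 = 28180 s = 7.828 h.
Half-life 0.896 d → k = ln 2 / 0.896 = 0.7736 d⁻¹.
Applying C = C₀e^(−kt): 7.720 × 0.7770 = 5.999 mg/L.

6.00 mg/L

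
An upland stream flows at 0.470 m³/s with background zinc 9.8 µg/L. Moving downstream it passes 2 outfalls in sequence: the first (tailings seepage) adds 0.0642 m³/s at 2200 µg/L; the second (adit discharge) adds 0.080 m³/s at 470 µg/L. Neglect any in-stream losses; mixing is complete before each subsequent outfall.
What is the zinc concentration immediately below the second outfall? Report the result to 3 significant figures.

299 µg/L

Outfall 1: combined Q = 0.5342 m³/s; C = (0.4700·9.800 + 0.06420·2200)/0.5342 = 273.0 µg/L.
Outfall 2: combined Q = 0.6142 m³/s; C = (0.5342·273.0 + 0.08000·470.0)/0.6142 = 298.7 µg/L.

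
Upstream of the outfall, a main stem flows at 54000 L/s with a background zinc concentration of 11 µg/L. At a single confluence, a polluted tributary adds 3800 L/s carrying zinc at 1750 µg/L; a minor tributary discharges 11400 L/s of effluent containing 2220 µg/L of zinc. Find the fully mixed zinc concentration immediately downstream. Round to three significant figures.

470 µg/L

Flow-weighted average: C = (54000·11.00 + 3800·1750 + 11400·2220) / 69200 = 32550000/69200 = 470.4 µg/L.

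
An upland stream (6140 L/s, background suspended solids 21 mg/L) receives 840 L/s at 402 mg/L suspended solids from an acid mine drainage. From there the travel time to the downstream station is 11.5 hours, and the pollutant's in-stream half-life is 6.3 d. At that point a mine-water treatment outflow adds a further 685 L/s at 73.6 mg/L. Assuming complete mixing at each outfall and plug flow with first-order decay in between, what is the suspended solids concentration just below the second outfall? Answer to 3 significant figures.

64.3 mg/L

Conservation of mass: C = (6140·21.00 + 840.0·402.0) / 6980 = 466600/6980 = 66.85 mg/L; combined flow 6980 L/s.
Half-life 6.3 d → k = ln 2 / 6.3 = 0.1100 d⁻¹.
First-order decay: C = 66.85·exp(−k·t) = 66.85·0.9486 = 63.42 mg/L.
Second outfall: C = (6980·63.42 + 685.0·73.60)/7665 = 64.33 mg/L.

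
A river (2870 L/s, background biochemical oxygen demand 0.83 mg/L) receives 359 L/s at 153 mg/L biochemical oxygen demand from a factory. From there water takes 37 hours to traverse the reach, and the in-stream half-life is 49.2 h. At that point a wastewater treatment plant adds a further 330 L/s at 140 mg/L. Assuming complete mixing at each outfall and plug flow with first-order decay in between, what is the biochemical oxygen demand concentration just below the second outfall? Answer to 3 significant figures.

After mixing, C = (2870·0.8300 + 359.0·153.0) / 3229 = 57310/3229 = 17.75 mg/L; combined flow 3229 L/s.
Half-life 49.2 h → k = ln 2 / 49.2 = 0.01409 h⁻¹ = 0.3381 d⁻¹.
Decay over the reach: 17.75·exp(−kt) = 17.75·0.5938 = 10.54 mg/L.
At the second outfall, C = (3229·10.54 + 330.0·140.0) / (3229 + 330.0) = 22.54 mg/L.

22.5 mg/L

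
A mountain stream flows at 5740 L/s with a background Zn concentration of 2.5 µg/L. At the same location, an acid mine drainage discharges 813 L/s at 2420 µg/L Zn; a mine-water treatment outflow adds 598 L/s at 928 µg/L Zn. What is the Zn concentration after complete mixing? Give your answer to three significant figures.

Flow-weighted average: C = (5740·2.500 + 813.0·2420 + 598.0·928.0) / 7151 = 2537000/7151 = 354.7 µg/L.

355 µg/L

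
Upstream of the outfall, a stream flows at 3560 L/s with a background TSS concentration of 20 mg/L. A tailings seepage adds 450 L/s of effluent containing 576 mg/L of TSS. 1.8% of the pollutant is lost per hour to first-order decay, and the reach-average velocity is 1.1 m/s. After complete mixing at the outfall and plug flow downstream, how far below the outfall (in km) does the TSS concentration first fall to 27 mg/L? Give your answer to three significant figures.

243 km

After mixing, C = (3560·20.00 + 450.0·576.0) / 4010 = 330400/4010 = 82.39 mg/L.
1.8%/h lost → k = −ln(1 − 0.018) = 0.01816 h⁻¹.
Set 82.39·exp(−k·t) = 27 → t = ln(82.39/27)/k = 221100 s = 61.42 h.
Distance = v·t = 1.1·221100 = 243200 m = 243.2 km.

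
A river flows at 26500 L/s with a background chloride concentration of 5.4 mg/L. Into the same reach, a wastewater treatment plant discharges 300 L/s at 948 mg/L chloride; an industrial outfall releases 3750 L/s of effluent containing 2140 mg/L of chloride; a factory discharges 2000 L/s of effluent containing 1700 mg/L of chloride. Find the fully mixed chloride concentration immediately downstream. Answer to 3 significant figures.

Mass balance: C = (26500·5.400 + 300.0·948.0 + 3750·2140 + 2000·1700) / 32550 = 11850000/32550 = 364.1 mg/L.

364 mg/L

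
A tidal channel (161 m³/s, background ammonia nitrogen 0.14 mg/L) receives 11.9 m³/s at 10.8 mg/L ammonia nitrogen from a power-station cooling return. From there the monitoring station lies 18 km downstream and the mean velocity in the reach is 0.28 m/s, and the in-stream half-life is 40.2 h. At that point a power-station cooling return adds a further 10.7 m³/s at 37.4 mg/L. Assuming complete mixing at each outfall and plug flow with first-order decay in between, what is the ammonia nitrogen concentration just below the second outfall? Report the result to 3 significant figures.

2.78 mg/L

Flow-weighted average: C = (161.0·0.1400 + 11.90·10.80) / 172.9 = 151.1/172.9 = 0.8737 mg/L; combined flow 172.9 m³/s.
Travel time t = 18·1000 / 0.28 = 64290 s = 17.86 h.
Half-life 40.2 h → k = ln 2 / 40.2 = 0.01724 h⁻¹ = 0.4138 d⁻¹.
After decay, C = 0.8737 × e^(−kt) = 0.8737 × 0.7350 = 0.6421 mg/L.
Second outfall: C = (172.9·0.6421 + 10.70·37.40)/183.6 = 2.784 mg/L.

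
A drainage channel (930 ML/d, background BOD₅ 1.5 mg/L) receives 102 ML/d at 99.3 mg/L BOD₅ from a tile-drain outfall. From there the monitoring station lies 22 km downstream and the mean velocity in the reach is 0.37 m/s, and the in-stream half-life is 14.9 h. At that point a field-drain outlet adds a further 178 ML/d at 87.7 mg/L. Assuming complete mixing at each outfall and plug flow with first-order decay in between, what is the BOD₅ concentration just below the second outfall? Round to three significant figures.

17.3 mg/L

Flow-weighted average: C = (930.0·1.500 + 102.0·99.30) / 1032 = 11520/1032 = 11.17 mg/L; combined flow 1032 ML/d.
Travel time t = 22·1000 / 0.37 = 59460 s = 16.52 h.
Half-life 14.9 h → k = ln 2 / 14.9 = 0.04652 h⁻¹ = 1.116 d⁻¹.
First-order decay: C = 11.17·exp(−k·t) = 11.17·0.4638 = 5.179 mg/L.
At the second outfall, C = (1032·5.179 + 178.0·87.70) / (1032 + 178.0) = 17.32 mg/L.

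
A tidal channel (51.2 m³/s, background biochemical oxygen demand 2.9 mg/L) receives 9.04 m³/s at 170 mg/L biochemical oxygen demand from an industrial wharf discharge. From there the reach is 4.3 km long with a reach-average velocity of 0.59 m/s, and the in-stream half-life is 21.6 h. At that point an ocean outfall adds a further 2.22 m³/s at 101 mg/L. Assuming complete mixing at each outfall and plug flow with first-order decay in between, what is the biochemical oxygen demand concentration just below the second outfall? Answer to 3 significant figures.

Mixed concentration C = ΣQC/ΣQ = (51.20·2.900 + 9.040·170.0) / 60.24 = 1685/60.24 = 27.98 mg/L; combined flow 60.24 m³/s.
Travel time t = 4.3·1000 / 0.59 = 7288 s = 2.024 h.
Half-life 21.6 h → k = ln 2 / 21.6 = 0.03209 h⁻¹ = 0.7702 d⁻¹.
Applying C = C₀e^(−kt): 27.98 × 0.9371 = 26.22 mg/L.
At the second outfall, C = (60.24·26.22 + 2.220·101.0) / (60.24 + 2.220) = 28.87 mg/L.

28.9 mg/L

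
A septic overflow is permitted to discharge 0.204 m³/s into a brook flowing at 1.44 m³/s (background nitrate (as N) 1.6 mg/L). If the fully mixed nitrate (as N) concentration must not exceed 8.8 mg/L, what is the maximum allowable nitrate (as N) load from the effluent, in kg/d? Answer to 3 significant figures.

1050 kg/d

Mass balance at the limit: 1.440·1.600 + 0.2040·Cₑ = 1.644·8.8 → Cₑ = 59.62 mg/L.
Load = 0.2040 m³/s × 59.62 g/m³ × 86 400 s/d = 1051 kg/d.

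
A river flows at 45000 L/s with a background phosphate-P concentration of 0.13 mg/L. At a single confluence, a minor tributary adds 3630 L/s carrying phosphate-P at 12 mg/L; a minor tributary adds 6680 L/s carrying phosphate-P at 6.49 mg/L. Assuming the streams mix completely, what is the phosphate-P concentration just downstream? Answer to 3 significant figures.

Conservation of mass: C = (45000·0.1300 + 3630·12.00 + 6680·6.490) / 55310 = 92760/55310 = 1.677 mg/L.

1.68 mg/L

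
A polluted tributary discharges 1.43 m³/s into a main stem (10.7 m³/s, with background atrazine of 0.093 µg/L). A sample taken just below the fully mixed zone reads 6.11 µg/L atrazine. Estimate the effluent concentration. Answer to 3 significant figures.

Mass balance: 10.70·0.09300 + 1.430·Cₑ = 12.13·6.110
→ Cₑ = (12.13·6.110 − 10.70·0.09300) / 1.430 = 51.13 µg/L.

51.1 µg/L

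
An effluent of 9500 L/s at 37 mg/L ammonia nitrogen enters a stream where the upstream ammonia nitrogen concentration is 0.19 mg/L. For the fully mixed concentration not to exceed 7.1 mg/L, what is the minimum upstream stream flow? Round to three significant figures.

Set C_mix = 7.1: (Q·0.1900 + 9500·37.00) / (Q + 9500) = 7.1
→ Q = 9500·(37.00 − 7.1)/(7.1 − 0.1900) = 41110 L/s.

41100 L/s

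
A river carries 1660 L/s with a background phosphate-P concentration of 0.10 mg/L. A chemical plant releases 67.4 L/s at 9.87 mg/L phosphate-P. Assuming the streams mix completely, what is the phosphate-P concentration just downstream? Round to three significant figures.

0.481 mg/L

Mass balance: C = (1660·0.1000 + 67.40·9.870) / 1727 = 831.2/1727 = 0.4812 mg/L.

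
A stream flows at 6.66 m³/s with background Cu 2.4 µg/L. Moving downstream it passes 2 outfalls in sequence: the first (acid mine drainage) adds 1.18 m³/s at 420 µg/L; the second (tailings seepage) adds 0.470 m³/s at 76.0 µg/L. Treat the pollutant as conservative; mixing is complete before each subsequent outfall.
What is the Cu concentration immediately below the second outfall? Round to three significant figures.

65.9 µg/L

Outfall 1: combined Q = 7.840 m³/s; C = (6.660·2.400 + 1.180·420.0)/7.840 = 65.25 µg/L.
Outfall 2: combined Q = 8.310 m³/s; C = (7.840·65.25 + 0.4700·76.00)/8.310 = 65.86 µg/L.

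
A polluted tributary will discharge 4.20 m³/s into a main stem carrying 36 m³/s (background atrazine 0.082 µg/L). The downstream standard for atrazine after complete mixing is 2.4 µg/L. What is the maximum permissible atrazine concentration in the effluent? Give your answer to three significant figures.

At the limit, (Qr·Cr + Qe·Cₑ)/(Qr + Qe) = 2.4:
Cₑ = (40.20·2.4 − 36.00·0.08200) / 4.200 = 22.27 µg/L.

22.3 µg/L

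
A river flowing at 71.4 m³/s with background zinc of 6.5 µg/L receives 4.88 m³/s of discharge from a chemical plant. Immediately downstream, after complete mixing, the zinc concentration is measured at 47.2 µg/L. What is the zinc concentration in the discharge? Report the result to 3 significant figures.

Mass balance: 71.40·6.500 + 4.880·Cₑ = 76.28·47.20
→ Cₑ = (76.28·47.20 − 71.40·6.500) / 4.880 = 642.7 µg/L.

643 µg/L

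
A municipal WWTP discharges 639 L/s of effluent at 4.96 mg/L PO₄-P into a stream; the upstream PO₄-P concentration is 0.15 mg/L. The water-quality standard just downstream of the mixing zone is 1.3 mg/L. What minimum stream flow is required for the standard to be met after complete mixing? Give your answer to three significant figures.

Set C_mix = 1.3: (Q·0.1500 + 639.0·4.960) / (Q + 639.0) = 1.3
→ Q = 639.0·(4.960 − 1.3)/(1.3 − 0.1500) = 2034 L/s.

2030 L/s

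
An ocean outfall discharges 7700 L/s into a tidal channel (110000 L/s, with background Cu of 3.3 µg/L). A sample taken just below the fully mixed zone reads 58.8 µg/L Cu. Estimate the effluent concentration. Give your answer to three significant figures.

Mass balance: 110000·3.300 + 7700·Cₑ = 117700·58.80
→ Cₑ = (117700·58.80 − 110000·3.300) / 7700 = 851.7 µg/L.

852 µg/L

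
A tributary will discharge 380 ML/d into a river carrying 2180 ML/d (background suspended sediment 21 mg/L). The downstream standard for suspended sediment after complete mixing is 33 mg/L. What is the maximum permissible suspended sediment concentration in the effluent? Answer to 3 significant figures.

102 mg/L

At the limit, (Qr·Cr + Qe·Cₑ)/(Qr + Qe) = 33:
Cₑ = (2560·33 − 2180·21.00) / 380.0 = 101.8 mg/L.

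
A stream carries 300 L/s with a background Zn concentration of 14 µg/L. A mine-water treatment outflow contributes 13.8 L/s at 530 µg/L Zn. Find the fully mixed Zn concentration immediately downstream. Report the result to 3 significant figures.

Mixed concentration C = ΣQC/ΣQ = (300.0·14.00 + 13.80·530.0) / 313.8 = 11510/313.8 = 36.69 µg/L.

36.7 µg/L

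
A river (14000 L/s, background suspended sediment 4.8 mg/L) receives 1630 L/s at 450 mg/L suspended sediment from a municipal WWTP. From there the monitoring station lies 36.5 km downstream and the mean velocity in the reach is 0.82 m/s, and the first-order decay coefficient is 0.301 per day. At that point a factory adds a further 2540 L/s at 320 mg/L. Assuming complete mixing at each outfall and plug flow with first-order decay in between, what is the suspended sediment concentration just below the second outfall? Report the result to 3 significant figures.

82.5 mg/L

After mixing, C = (14000·4.800 + 1630·450.0) / 15630 = 800700/15630 = 51.23 mg/L; combined flow 15630 L/s.
Travel time t = 36.5·1000 / 0.82 = 44510 s = 12.36 h.
Applying C = C₀e^(−kt): 51.23 × 0.8564 = 43.87 mg/L.
Second outfall: C = (15630·43.87 + 2540·320.0)/18170 = 82.47 mg/L.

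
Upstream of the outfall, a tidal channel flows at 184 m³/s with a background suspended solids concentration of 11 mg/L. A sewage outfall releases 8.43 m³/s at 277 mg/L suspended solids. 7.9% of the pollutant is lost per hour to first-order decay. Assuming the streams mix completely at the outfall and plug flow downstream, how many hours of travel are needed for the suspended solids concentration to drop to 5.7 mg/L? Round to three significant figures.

16.8 h

Mixed concentration C = ΣQC/ΣQ = (184.0·11.00 + 8.430·277.0) / 192.4 = 4359/192.4 = 22.65 mg/L.
7.9%/h lost → k = −ln(1 − 0.079) = 0.08230 h⁻¹.
22.65·exp(−k·t) = 5.7 → t = ln(22.65/5.7)/k = 60360 s = 16.77 h.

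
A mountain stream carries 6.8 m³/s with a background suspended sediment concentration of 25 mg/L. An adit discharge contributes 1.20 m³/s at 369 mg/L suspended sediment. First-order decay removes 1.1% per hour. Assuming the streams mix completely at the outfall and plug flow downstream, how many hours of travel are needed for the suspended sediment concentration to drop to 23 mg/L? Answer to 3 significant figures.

Conservation of mass: C = (6.800·25.00 + 1.200·369.0) / 8.000 = 612.8/8.000 = 76.60 mg/L.
1.1%/h lost → k = −ln(1 − 0.011) = 0.01106 h⁻¹.
76.60·exp(−k·t) = 23 → t = ln(76.60/23)/k = 391600 s = 108.8 h.

109 h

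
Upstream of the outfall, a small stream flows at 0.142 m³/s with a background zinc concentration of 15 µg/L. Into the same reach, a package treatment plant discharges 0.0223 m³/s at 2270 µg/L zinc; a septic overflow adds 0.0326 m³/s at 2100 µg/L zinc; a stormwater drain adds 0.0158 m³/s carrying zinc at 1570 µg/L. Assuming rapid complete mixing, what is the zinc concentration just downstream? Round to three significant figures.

686 µg/L

After mixing, C = (0.1420·15.00 + 0.02230·2270 + 0.03260·2100 + 0.01580·1570) / 0.2127 = 146.0/0.2127 = 686.5 µg/L.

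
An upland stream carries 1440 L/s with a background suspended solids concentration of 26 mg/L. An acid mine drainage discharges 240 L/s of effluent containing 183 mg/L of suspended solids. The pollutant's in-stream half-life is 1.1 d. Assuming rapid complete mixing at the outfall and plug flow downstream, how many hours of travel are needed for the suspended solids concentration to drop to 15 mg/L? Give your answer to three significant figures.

After mixing, C = (1440·26.00 + 240.0·183.0) / 1680 = 81360/1680 = 48.43 mg/L.
Half-life 1.1 d → k = ln 2 / 1.1 = 0.6301 d⁻¹.
48.43·exp(−k·t) = 15 → t = ln(48.43/15)/k = 160700 s = 44.64 h.

44.6 h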